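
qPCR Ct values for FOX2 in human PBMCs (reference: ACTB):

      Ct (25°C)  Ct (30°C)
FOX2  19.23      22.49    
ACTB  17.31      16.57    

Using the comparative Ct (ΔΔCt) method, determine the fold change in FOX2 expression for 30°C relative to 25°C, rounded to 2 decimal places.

ΔCt(25°C) = 19.230 − 17.310 = 1.920
ΔCt(30°C) = 22.490 − 16.570 = 5.920
ΔΔCt = 5.920 − 1.920 = 4.000
Fold change = 2^(−4.000) = 0.063

0.06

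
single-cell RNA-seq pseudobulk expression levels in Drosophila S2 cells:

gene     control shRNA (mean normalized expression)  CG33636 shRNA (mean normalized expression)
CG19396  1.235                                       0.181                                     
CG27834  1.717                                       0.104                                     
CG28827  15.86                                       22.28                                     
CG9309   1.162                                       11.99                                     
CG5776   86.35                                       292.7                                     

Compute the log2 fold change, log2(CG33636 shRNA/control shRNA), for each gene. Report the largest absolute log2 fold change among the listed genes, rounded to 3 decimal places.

4.045

log2(0.181/1.235) = -2.770  (CG19396)
log2(0.104/1.717) = -4.045  (CG27834)
log2(22.28/15.86) = 0.490  (CG28827)
log2(11.99/1.162) = 3.367  (CG9309)
log2(292.7/86.35) = 1.761  (CG5776)
The largest magnitude belongs to CG27834.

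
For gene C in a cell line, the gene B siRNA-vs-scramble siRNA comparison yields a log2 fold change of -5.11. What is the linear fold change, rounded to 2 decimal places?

Fold change = 2^(-5.11) = 0.029
That is, gene C drops to 2.9% of the scramble siRNA level.

0.03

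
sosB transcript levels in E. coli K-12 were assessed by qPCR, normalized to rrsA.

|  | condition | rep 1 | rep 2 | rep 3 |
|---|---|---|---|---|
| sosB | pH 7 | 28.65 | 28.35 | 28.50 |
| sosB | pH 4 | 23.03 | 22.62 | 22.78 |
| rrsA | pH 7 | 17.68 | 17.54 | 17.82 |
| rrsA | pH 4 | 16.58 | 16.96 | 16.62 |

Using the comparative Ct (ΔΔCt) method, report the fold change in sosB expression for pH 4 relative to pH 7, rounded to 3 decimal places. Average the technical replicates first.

26.538

Mean Ct: sosB pH 7 28.500; sosB pH 4 22.810; rrsA pH 7 17.680; rrsA pH 4 16.720
ΔCt(pH 7) = 28.500 − 17.680 = 10.820
ΔCt(pH 4) = 22.810 − 16.720 = 6.090
ΔΔCt = 6.090 − 10.820 = -4.730
Fold change = 2^(−(-4.730)) = 2^4.730 = 26.5382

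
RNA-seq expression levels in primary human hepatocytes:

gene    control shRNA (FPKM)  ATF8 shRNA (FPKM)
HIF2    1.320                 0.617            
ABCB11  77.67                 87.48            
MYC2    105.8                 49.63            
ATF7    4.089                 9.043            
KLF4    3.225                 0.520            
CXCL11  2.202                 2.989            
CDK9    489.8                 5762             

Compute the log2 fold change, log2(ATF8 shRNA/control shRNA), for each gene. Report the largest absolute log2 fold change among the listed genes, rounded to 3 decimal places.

log2(0.617/1.320) = -1.097  (HIF2)
log2(87.48/77.67) = 0.172  (ABCB11)
log2(49.63/105.8) = -1.092  (MYC2)
log2(9.043/4.089) = 1.145  (ATF7)
log2(0.520/3.225) = -2.633  (KLF4)
log2(2.989/2.202) = 0.441  (CXCL11)
log2(5762/489.8) = 3.556  (CDK9)
The largest magnitude belongs to CDK9.

3.556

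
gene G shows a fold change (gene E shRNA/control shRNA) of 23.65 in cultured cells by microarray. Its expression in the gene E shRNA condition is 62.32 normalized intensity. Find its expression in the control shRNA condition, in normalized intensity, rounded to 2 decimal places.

control shRNA expression = 62.32 / 23.65 = 2.64

2.64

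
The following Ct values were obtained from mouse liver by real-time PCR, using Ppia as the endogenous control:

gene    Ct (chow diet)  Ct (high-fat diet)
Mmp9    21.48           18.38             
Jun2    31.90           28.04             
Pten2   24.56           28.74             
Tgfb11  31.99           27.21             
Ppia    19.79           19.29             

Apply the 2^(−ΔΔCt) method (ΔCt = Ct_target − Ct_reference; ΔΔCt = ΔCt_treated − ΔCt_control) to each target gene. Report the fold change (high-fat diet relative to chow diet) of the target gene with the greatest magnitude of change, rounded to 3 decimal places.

Mmp9: ΔΔCt = (18.38−19.29) − (21.48−19.79) = -0.91 − 1.69 = -2.60; fold change = 2^2.60 = 6.063
Jun2: ΔΔCt = (28.04−19.29) − (31.90−19.79) = 8.75 − 12.11 = -3.36; fold change = 2^3.36 = 10.267
Pten2: ΔΔCt = (28.74−19.29) − (24.56−19.79) = 9.45 − 4.77 = 4.68; fold change = 2^-4.68 = 0.039
Tgfb11: ΔΔCt = (27.21−19.29) − (31.99−19.79) = 7.92 − 12.20 = -4.28; fold change = 2^4.28 = 19.427
Pten2 has the largest |ΔΔCt| = 4.68.

0.039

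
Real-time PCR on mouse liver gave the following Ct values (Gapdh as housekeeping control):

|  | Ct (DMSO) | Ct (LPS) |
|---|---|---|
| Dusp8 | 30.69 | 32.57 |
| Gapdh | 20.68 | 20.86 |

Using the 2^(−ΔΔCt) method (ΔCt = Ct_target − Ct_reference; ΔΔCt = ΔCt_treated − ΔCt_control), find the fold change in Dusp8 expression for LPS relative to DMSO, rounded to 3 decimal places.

0.308

ΔCt(DMSO) = 30.690 − 20.680 = 10.010
ΔCt(LPS) = 32.570 − 20.860 = 11.710
ΔΔCt = 11.710 − 10.010 = 1.700
Fold change = 2^(−1.700) = 0.3078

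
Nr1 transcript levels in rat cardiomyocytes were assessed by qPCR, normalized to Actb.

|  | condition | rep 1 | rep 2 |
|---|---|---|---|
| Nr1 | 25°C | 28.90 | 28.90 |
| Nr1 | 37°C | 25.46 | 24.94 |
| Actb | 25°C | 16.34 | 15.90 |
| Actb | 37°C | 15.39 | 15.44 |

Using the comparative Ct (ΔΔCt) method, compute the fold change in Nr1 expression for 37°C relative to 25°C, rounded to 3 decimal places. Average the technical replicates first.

Mean Ct: Nr1 25°C 28.900; Nr1 37°C 25.200; Actb 25°C 16.120; Actb 37°C 15.415
ΔCt(25°C) = 28.900 − 16.120 = 12.780
ΔCt(37°C) = 25.200 − 15.415 = 9.785
ΔΔCt = 9.785 − 12.780 = -2.995
Fold change = 2^(−(-2.995)) = 2^2.995 = 7.9723

7.972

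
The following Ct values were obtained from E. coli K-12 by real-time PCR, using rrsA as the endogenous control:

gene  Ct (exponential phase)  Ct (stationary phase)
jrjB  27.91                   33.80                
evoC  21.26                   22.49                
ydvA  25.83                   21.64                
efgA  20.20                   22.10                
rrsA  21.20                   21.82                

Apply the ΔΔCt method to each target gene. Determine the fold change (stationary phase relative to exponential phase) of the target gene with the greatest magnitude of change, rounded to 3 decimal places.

0.026

jrjB: ΔΔCt = (33.80−21.82) − (27.91−21.20) = 11.98 − 6.71 = 5.27; fold change = 2^-5.27 = 0.026
evoC: ΔΔCt = (22.49−21.82) − (21.26−21.20) = 0.67 − 0.06 = 0.61; fold change = 2^-0.61 = 0.655
ydvA: ΔΔCt = (21.64−21.82) − (25.83−21.20) = -0.18 − 4.63 = -4.81; fold change = 2^4.81 = 28.051
efgA: ΔΔCt = (22.10−21.82) − (20.20−21.20) = 0.28 − (-1.00) = 1.28; fold change = 2^-1.28 = 0.412
jrjB has the largest |ΔΔCt| = 5.27.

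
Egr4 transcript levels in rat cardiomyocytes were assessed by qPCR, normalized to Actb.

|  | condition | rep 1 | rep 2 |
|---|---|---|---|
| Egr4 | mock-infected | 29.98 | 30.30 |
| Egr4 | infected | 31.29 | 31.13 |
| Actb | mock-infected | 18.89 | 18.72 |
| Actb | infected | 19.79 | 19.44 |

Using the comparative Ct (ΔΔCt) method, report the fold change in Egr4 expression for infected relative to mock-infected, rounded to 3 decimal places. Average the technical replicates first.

0.835

Mean Ct: Egr4 mock-infected 30.140; Egr4 infected 31.210; Actb mock-infected 18.805; Actb infected 19.615
ΔCt(mock-infected) = 30.140 − 18.805 = 11.335
ΔCt(infected) = 31.210 − 19.615 = 11.595
ΔΔCt = 11.595 − 11.335 = 0.260
Fold change = 2^(−0.260) = 0.8351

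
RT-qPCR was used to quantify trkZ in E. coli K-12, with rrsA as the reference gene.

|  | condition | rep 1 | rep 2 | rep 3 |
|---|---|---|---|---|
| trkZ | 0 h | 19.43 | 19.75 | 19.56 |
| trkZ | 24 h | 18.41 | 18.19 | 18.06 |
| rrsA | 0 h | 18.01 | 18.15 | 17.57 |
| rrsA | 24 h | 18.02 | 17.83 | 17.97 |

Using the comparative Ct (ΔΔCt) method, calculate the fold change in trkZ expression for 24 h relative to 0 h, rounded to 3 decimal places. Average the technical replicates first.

2.621

Mean Ct: trkZ 0 h 19.580; trkZ 24 h 18.220; rrsA 0 h 17.910; rrsA 24 h 17.940
ΔCt(0 h) = 19.580 − 17.910 = 1.670
ΔCt(24 h) = 18.220 − 17.940 = 0.280
ΔΔCt = 0.280 − 1.670 = -1.390
Fold change = 2^(−(-1.390)) = 2^1.390 = 2.6208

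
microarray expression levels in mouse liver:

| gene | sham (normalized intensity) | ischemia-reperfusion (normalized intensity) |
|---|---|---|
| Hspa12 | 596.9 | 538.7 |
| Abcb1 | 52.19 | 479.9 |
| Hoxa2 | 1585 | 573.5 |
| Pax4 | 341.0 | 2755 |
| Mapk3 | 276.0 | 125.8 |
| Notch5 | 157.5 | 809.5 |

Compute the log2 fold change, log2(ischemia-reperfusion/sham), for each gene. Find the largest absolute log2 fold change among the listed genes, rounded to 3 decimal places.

log2(538.7/596.9) = -0.148  (Hspa12)
log2(479.9/52.19) = 3.201  (Abcb1)
log2(573.5/1585) = -1.467  (Hoxa2)
log2(2755/341.0) = 3.014  (Pax4)
log2(125.8/276.0) = -1.134  (Mapk3)
log2(809.5/157.5) = 2.362  (Notch5)
The largest magnitude belongs to Abcb1.

3.201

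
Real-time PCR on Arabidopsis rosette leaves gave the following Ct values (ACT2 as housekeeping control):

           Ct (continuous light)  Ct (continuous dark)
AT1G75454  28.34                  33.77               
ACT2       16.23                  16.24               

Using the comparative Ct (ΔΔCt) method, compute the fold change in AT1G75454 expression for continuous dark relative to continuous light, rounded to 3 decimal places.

ΔCt(continuous light) = 28.340 − 16.230 = 12.110
ΔCt(continuous dark) = 33.770 − 16.240 = 17.530
ΔΔCt = 17.530 − 12.110 = 5.420
Fold change = 2^(−5.420) = 0.0234

0.023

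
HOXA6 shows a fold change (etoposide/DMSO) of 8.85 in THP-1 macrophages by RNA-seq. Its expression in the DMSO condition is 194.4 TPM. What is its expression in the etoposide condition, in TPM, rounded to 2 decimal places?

1720.44

etoposide expression = 194.4 × 8.85 = 1720.44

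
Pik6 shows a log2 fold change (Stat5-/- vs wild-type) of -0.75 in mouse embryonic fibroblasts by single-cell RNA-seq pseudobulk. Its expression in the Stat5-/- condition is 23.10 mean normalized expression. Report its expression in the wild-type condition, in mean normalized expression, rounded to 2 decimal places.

38.85

Fold change = 2^(-0.75) = 0.5946
wild-type expression = 23.10 / 0.5946 = 38.85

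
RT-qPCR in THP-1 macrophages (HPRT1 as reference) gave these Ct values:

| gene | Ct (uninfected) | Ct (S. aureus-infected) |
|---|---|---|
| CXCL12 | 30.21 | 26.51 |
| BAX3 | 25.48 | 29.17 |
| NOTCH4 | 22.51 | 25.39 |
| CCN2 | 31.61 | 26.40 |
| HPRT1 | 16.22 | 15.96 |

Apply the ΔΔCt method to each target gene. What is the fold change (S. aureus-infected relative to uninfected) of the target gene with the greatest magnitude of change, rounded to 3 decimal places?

30.910

CXCL12: ΔΔCt = (26.51−15.96) − (30.21−16.22) = 10.55 − 13.99 = -3.44; fold change = 2^3.44 = 10.853
BAX3: ΔΔCt = (29.17−15.96) − (25.48−16.22) = 13.21 − 9.26 = 3.95; fold change = 2^-3.95 = 0.065
NOTCH4: ΔΔCt = (25.39−15.96) − (22.51−16.22) = 9.43 − 6.29 = 3.14; fold change = 2^-3.14 = 0.113
CCN2: ΔΔCt = (26.40−15.96) − (31.61−16.22) = 10.44 − 15.39 = -4.95; fold change = 2^4.95 = 30.910
CCN2 has the largest |ΔΔCt| = 4.95.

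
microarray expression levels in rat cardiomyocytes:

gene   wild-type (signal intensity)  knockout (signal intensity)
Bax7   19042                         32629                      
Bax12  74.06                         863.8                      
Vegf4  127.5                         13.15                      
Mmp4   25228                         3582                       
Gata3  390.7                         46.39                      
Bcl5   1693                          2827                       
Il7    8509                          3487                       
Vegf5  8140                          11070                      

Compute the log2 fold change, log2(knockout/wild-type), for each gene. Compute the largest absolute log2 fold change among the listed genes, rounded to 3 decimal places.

3.544

log2(32629/19042) = 0.777  (Bax7)
log2(863.8/74.06) = 3.544  (Bax12)
log2(13.15/127.5) = -3.277  (Vegf4)
log2(3582/25228) = -2.816  (Mmp4)
log2(46.39/390.7) = -3.074  (Gata3)
log2(2827/1693) = 0.740  (Bcl5)
log2(3487/8509) = -1.287  (Il7)
log2(11070/8140) = 0.444  (Vegf5)
The largest magnitude belongs to Bax12.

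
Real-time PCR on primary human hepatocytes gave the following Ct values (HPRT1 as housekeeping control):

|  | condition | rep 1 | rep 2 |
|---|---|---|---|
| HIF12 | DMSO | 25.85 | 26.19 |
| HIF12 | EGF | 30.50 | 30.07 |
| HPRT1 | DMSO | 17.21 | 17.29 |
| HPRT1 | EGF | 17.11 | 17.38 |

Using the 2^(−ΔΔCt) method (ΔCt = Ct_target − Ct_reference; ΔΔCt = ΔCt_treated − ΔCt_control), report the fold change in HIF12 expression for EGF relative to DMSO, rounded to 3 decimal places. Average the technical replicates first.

0.052

Mean Ct: HIF12 DMSO 26.020; HIF12 EGF 30.285; HPRT1 DMSO 17.250; HPRT1 EGF 17.245
ΔCt(DMSO) = 26.020 − 17.250 = 8.770
ΔCt(EGF) = 30.285 − 17.245 = 13.040
ΔΔCt = 13.040 − 8.770 = 4.270
Fold change = 2^(−4.270) = 0.0518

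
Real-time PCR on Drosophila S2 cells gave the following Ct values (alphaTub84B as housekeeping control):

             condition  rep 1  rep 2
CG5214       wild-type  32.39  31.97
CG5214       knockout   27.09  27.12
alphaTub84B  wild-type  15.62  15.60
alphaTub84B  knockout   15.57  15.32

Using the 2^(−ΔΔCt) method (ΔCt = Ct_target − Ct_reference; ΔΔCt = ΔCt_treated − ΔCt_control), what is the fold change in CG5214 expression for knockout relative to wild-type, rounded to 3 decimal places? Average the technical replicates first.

Mean Ct: CG5214 wild-type 32.180; CG5214 knockout 27.105; alphaTub84B wild-type 15.610; alphaTub84B knockout 15.445
ΔCt(wild-type) = 32.180 − 15.610 = 16.570
ΔCt(knockout) = 27.105 − 15.445 = 11.660
ΔΔCt = 11.660 − 16.570 = -4.910
Fold change = 2^(−(-4.910)) = 2^4.910 = 30.0647

30.065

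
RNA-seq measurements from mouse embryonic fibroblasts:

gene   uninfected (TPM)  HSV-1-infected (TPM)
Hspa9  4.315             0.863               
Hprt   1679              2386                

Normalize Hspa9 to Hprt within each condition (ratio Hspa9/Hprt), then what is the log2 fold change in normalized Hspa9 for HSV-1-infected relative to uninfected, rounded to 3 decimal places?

Hspa9/Hprt (uninfected) = 4.315 / 1679 = 0.00257
Hspa9/Hprt (HSV-1-infected) = 0.863 / 2386 = 0.00036169
Fold change = 0.00036169 / 0.00257 = 0.1407
log2(0.1407) = -2.8289

-2.829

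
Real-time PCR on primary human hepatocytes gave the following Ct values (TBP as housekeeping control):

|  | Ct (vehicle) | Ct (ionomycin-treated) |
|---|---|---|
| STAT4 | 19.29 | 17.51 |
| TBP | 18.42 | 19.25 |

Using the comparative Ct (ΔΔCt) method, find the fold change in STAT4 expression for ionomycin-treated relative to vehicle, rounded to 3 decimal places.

ΔCt(vehicle) = 19.290 − 18.420 = 0.870
ΔCt(ionomycin-treated) = 17.510 − 19.250 = -1.740
ΔΔCt = -1.740 − 0.870 = -2.610
Fold change = 2^(−(-2.610)) = 2^2.610 = 6.1050

6.105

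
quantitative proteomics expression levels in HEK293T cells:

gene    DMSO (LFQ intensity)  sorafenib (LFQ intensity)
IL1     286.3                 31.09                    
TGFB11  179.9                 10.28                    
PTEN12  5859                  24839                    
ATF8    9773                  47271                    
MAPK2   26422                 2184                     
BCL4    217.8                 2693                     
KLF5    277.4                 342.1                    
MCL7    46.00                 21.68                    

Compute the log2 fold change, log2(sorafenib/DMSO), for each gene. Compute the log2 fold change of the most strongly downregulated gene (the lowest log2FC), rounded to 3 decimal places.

log2(31.09/286.3) = -3.203  (IL1)
log2(10.28/179.9) = -4.129  (TGFB11)
log2(24839/5859) = 2.084  (PTEN12)
log2(47271/9773) = 2.274  (ATF8)
log2(2184/26422) = -3.597  (MAPK2)
log2(2693/217.8) = 3.628  (BCL4)
log2(342.1/277.4) = 0.302  (KLF5)
log2(21.68/46.00) = -1.085  (MCL7)
TGFB11 is most strongly downregulated.

-4.129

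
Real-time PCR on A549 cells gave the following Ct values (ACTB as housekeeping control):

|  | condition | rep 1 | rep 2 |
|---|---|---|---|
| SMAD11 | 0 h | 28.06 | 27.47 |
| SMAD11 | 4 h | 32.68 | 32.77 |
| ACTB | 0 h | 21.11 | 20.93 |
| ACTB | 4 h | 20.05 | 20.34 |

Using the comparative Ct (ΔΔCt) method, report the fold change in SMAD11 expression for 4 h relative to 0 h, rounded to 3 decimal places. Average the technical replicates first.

Mean Ct: SMAD11 0 h 27.765; SMAD11 4 h 32.725; ACTB 0 h 21.020; ACTB 4 h 20.195
ΔCt(0 h) = 27.765 − 21.020 = 6.745
ΔCt(4 h) = 32.725 − 20.195 = 12.530
ΔΔCt = 12.530 − 6.745 = 5.785
Fold change = 2^(−5.785) = 0.0181

0.018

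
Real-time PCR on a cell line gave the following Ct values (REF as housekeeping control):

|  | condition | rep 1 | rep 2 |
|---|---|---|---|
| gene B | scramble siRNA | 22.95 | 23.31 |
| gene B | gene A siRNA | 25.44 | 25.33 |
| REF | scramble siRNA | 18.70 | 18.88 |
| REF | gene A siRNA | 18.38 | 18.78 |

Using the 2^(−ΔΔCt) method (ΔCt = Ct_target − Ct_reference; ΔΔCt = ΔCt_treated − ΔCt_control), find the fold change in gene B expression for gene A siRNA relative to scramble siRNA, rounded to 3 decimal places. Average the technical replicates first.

0.181

Mean Ct: gene B scramble siRNA 23.130; gene B gene A siRNA 25.385; REF scramble siRNA 18.790; REF gene A siRNA 18.580
ΔCt(scramble siRNA) = 23.130 − 18.790 = 4.340
ΔCt(gene A siRNA) = 25.385 − 18.580 = 6.805
ΔΔCt = 6.805 − 4.340 = 2.465
Fold change = 2^(−2.465) = 0.1811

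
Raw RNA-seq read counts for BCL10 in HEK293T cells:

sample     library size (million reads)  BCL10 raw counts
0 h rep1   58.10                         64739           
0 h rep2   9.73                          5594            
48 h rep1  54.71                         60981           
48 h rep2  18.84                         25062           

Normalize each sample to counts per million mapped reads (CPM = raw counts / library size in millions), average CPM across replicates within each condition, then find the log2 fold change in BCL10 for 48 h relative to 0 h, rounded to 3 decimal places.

0.533

CPM(0 h rep1) = 64739 / 58.10 = 1114.2685
CPM(0 h rep2) = 5594 / 9.73 = 574.9229
CPM(48 h rep1) = 60981 / 54.71 = 1114.6226
CPM(48 h rep2) = 25062 / 18.84 = 1330.2548
mean CPM(0 h) = 844.5957; mean CPM(48 h) = 1222.4387
Fold change = 1222.4387 / 844.5957 = 1.44737
log2(1.44737) = 0.5334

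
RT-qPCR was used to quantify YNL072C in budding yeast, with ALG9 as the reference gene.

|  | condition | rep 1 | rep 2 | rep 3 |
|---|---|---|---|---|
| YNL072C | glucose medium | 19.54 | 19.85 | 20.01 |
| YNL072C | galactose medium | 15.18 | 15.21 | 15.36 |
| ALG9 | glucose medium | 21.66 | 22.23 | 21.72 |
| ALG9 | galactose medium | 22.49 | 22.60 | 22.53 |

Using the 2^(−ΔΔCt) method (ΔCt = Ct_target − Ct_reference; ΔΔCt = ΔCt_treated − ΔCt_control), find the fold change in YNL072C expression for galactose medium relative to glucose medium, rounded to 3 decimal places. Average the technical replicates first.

Mean Ct: YNL072C glucose medium 19.800; YNL072C galactose medium 15.250; ALG9 glucose medium 21.870; ALG9 galactose medium 22.540
ΔCt(glucose medium) = 19.800 − 21.870 = -2.070
ΔCt(galactose medium) = 15.250 − 22.540 = -7.290
ΔΔCt = -7.290 − (-2.070) = -5.220
Fold change = 2^(−(-5.220)) = 2^5.220 = 37.2715

37.271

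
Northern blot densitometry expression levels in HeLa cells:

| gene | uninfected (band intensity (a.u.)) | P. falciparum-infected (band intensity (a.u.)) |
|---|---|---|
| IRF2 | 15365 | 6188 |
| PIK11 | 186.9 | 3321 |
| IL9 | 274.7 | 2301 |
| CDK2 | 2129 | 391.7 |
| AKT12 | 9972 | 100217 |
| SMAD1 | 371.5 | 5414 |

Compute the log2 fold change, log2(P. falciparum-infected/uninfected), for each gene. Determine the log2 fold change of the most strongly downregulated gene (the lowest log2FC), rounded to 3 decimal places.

log2(6188/15365) = -1.312  (IRF2)
log2(3321/186.9) = 4.151  (PIK11)
log2(2301/274.7) = 3.066  (IL9)
log2(391.7/2129) = -2.442  (CDK2)
log2(100217/9972) = 3.329  (AKT12)
log2(5414/371.5) = 3.865  (SMAD1)
CDK2 is most strongly downregulated.

-2.442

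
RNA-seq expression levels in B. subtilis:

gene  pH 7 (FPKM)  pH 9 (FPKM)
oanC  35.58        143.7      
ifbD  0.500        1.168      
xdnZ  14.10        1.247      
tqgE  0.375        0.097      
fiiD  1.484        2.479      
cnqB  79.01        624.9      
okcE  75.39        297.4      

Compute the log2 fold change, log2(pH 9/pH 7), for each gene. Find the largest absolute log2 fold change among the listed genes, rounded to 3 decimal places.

log2(143.7/35.58) = 2.014  (oanC)
log2(1.168/0.500) = 1.224  (ifbD)
log2(1.247/14.10) = -3.499  (xdnZ)
log2(0.097/0.375) = -1.951  (tqgE)
log2(2.479/1.484) = 0.740  (fiiD)
log2(624.9/79.01) = 2.984  (cnqB)
log2(297.4/75.39) = 1.980  (okcE)
The largest magnitude belongs to xdnZ.

3.499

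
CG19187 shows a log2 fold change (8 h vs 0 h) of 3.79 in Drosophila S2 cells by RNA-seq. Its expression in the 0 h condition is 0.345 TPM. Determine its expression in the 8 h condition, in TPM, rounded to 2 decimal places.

Fold change = 2^(3.79) = 13.8326
8 h expression = 0.345 × 13.8326 = 4.77

4.77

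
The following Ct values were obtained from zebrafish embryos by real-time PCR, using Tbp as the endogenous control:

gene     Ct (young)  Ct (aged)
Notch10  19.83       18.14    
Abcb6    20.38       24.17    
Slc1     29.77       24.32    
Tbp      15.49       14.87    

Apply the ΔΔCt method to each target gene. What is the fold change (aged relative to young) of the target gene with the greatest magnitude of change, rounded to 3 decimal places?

28.443

Notch10: ΔΔCt = (18.14−14.87) − (19.83−15.49) = 3.27 − 4.34 = -1.07; fold change = 2^1.07 = 2.099
Abcb6: ΔΔCt = (24.17−14.87) − (20.38−15.49) = 9.30 − 4.89 = 4.41; fold change = 2^-4.41 = 0.047
Slc1: ΔΔCt = (24.32−14.87) − (29.77−15.49) = 9.45 − 14.28 = -4.83; fold change = 2^4.83 = 28.443
Slc1 has the largest |ΔΔCt| = 4.83.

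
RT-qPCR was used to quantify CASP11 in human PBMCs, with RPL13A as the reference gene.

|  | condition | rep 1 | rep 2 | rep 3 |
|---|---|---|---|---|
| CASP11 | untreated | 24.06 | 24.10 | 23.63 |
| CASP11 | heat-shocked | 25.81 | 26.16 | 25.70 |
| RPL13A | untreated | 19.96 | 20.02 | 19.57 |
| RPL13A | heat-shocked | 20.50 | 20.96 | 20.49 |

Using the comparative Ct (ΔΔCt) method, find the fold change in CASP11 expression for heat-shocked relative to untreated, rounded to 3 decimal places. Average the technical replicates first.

0.448

Mean Ct: CASP11 untreated 23.930; CASP11 heat-shocked 25.890; RPL13A untreated 19.850; RPL13A heat-shocked 20.650
ΔCt(untreated) = 23.930 − 19.850 = 4.080
ΔCt(heat-shocked) = 25.890 − 20.650 = 5.240
ΔΔCt = 5.240 − 4.080 = 1.160
Fold change = 2^(−1.160) = 0.4475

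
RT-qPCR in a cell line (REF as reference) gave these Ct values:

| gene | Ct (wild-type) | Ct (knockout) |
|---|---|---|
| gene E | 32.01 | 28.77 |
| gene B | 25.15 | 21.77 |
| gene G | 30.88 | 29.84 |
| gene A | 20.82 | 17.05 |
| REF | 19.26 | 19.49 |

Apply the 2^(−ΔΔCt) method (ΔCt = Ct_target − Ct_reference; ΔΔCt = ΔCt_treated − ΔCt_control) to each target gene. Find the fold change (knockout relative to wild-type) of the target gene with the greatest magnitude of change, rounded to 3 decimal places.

16.000

gene E: ΔΔCt = (28.77−19.49) − (32.01−19.26) = 9.28 − 12.75 = -3.47; fold change = 2^3.47 = 11.081
gene B: ΔΔCt = (21.77−19.49) − (25.15−19.26) = 2.28 − 5.89 = -3.61; fold change = 2^3.61 = 12.210
gene G: ΔΔCt = (29.84−19.49) − (30.88−19.26) = 10.35 − 11.62 = -1.27; fold change = 2^1.27 = 2.412
gene A: ΔΔCt = (17.05−19.49) − (20.82−19.26) = -2.44 − 1.56 = -4.00; fold change = 2^4.00 = 16.000
gene A has the largest |ΔΔCt| = 4.00.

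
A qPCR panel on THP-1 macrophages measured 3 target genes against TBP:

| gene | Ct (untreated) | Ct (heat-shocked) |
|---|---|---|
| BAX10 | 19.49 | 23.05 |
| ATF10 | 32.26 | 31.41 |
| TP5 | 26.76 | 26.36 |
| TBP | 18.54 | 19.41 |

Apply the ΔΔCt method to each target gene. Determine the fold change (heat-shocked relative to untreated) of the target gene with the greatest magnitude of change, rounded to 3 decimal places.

BAX10: ΔΔCt = (23.05−19.41) − (19.49−18.54) = 3.64 − 0.95 = 2.69; fold change = 2^-2.69 = 0.155
ATF10: ΔΔCt = (31.41−19.41) − (32.26−18.54) = 12.00 − 13.72 = -1.72; fold change = 2^1.72 = 3.294
TP5: ΔΔCt = (26.36−19.41) − (26.76−18.54) = 6.95 − 8.22 = -1.27; fold change = 2^1.27 = 2.412
BAX10 has the largest |ΔΔCt| = 2.69.

0.155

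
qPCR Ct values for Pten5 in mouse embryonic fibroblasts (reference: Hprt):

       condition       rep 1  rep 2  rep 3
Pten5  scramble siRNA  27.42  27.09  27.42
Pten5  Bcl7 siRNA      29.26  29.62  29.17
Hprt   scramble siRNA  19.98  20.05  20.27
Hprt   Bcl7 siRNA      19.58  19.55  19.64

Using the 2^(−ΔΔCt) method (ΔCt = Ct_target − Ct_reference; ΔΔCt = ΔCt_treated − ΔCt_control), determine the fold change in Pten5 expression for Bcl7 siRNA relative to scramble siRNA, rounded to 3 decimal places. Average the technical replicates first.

Mean Ct: Pten5 scramble siRNA 27.310; Pten5 Bcl7 siRNA 29.350; Hprt scramble siRNA 20.100; Hprt Bcl7 siRNA 19.590
ΔCt(scramble siRNA) = 27.310 − 20.100 = 7.210
ΔCt(Bcl7 siRNA) = 29.350 − 19.590 = 9.760
ΔΔCt = 9.760 − 7.210 = 2.550
Fold change = 2^(−2.550) = 0.1708

0.171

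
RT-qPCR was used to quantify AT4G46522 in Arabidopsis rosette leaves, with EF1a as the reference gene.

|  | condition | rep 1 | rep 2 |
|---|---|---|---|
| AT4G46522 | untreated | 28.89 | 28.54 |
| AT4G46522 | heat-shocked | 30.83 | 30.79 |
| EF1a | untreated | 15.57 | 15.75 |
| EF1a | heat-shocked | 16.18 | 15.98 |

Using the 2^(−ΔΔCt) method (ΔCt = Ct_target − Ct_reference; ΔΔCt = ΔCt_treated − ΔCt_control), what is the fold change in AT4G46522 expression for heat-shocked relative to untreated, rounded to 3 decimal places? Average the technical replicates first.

Mean Ct: AT4G46522 untreated 28.715; AT4G46522 heat-shocked 30.810; EF1a untreated 15.660; EF1a heat-shocked 16.080
ΔCt(untreated) = 28.715 − 15.660 = 13.055
ΔCt(heat-shocked) = 30.810 − 16.080 = 14.730
ΔΔCt = 14.730 − 13.055 = 1.675
Fold change = 2^(−1.675) = 0.3132

0.313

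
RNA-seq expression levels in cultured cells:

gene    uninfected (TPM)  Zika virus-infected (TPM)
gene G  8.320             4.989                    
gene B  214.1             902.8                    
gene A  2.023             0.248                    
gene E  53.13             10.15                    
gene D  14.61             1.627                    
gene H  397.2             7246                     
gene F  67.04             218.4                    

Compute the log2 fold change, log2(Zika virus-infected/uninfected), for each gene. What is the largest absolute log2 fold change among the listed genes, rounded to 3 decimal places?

4.189

log2(4.989/8.320) = -0.738  (gene G)
log2(902.8/214.1) = 2.076  (gene B)
log2(0.248/2.023) = -3.028  (gene A)
log2(10.15/53.13) = -2.388  (gene E)
log2(1.627/14.61) = -3.167  (gene D)
log2(7246/397.2) = 4.189  (gene H)
log2(218.4/67.04) = 1.704  (gene F)
The largest magnitude belongs to gene H.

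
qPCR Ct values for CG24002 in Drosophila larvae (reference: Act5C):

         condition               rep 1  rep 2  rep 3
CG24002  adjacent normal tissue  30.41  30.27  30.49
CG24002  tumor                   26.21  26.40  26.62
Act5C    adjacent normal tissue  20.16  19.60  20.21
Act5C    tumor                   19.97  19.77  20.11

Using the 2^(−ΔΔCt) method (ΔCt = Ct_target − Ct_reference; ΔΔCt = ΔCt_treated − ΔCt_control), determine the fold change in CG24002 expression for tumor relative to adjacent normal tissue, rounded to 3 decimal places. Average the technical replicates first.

15.348

Mean Ct: CG24002 adjacent normal tissue 30.390; CG24002 tumor 26.410; Act5C adjacent normal tissue 19.990; Act5C tumor 19.950
ΔCt(adjacent normal tissue) = 30.390 − 19.990 = 10.400
ΔCt(tumor) = 26.410 − 19.950 = 6.460
ΔΔCt = 6.460 − 10.400 = -3.940
Fold change = 2^(−(-3.940)) = 2^3.940 = 15.3482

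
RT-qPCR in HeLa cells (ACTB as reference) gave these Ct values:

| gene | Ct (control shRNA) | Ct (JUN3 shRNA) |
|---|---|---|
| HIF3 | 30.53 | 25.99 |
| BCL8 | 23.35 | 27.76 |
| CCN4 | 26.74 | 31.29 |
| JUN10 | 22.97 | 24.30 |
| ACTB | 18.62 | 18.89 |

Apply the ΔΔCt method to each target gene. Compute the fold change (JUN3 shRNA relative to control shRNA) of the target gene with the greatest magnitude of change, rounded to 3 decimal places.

28.051

HIF3: ΔΔCt = (25.99−18.89) − (30.53−18.62) = 7.10 − 11.91 = -4.81; fold change = 2^4.81 = 28.051
BCL8: ΔΔCt = (27.76−18.89) − (23.35−18.62) = 8.87 − 4.73 = 4.14; fold change = 2^-4.14 = 0.057
CCN4: ΔΔCt = (31.29−18.89) − (26.74−18.62) = 12.40 − 8.12 = 4.28; fold change = 2^-4.28 = 0.051
JUN10: ΔΔCt = (24.30−18.89) − (22.97−18.62) = 5.41 − 4.35 = 1.06; fold change = 2^-1.06 = 0.480
HIF3 has the largest |ΔΔCt| = 4.81.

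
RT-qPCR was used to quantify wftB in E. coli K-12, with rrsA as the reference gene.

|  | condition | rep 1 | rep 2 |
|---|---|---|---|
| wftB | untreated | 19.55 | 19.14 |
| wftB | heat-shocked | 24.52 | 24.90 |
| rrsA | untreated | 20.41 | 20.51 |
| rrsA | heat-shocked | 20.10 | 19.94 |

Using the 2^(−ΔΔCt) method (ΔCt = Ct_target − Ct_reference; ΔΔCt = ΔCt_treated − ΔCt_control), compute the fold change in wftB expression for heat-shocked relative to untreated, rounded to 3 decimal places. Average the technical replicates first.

Mean Ct: wftB untreated 19.345; wftB heat-shocked 24.710; rrsA untreated 20.460; rrsA heat-shocked 20.020
ΔCt(untreated) = 19.345 − 20.460 = -1.115
ΔCt(heat-shocked) = 24.710 − 20.020 = 4.690
ΔΔCt = 4.690 − (-1.115) = 5.805
Fold change = 2^(−5.805) = 0.0179

0.018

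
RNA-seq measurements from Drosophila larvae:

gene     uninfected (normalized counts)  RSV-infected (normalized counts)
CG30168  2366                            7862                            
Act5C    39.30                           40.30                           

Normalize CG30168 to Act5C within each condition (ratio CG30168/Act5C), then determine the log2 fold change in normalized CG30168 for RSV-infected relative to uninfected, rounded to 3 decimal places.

1.696

CG30168/Act5C (uninfected) = 2366 / 39.30 = 60.204
CG30168/Act5C (RSV-infected) = 7862 / 40.30 = 195.09
Fold change = 195.09 / 60.204 = 3.2405
log2(3.2405) = 1.6962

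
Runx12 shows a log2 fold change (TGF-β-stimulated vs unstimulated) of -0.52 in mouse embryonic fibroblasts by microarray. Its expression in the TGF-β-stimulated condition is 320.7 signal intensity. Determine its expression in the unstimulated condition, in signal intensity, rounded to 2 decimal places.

Fold change = 2^(-0.52) = 0.6974
unstimulated expression = 320.7 / 0.6974 = 459.87

459.87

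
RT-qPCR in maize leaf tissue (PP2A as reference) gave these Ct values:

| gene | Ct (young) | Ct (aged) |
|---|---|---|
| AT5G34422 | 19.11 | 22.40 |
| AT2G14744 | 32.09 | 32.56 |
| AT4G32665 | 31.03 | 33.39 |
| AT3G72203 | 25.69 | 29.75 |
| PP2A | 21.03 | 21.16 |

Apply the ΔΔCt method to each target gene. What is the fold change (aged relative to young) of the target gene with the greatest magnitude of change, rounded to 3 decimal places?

0.066

AT5G34422: ΔΔCt = (22.40−21.16) − (19.11−21.03) = 1.24 − (-1.92) = 3.16; fold change = 2^-3.16 = 0.112
AT2G14744: ΔΔCt = (32.56−21.16) − (32.09−21.03) = 11.40 − 11.06 = 0.34; fold change = 2^-0.34 = 0.790
AT4G32665: ΔΔCt = (33.39−21.16) − (31.03−21.03) = 12.23 − 10.00 = 2.23; fold change = 2^-2.23 = 0.213
AT3G72203: ΔΔCt = (29.75−21.16) − (25.69−21.03) = 8.59 − 4.66 = 3.93; fold change = 2^-3.93 = 0.066
AT3G72203 has the largest |ΔΔCt| = 3.93.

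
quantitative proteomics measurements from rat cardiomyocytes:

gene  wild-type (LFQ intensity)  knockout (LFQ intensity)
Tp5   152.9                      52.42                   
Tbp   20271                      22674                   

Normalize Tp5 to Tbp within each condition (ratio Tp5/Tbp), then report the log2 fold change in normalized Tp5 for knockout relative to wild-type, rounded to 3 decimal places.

Tp5/Tbp (wild-type) = 152.9 / 20271 = 0.0075428
Tp5/Tbp (knockout) = 52.42 / 22674 = 0.0023119
Fold change = 0.0023119 / 0.0075428 = 0.3065
log2(0.3065) = -1.7060

-1.706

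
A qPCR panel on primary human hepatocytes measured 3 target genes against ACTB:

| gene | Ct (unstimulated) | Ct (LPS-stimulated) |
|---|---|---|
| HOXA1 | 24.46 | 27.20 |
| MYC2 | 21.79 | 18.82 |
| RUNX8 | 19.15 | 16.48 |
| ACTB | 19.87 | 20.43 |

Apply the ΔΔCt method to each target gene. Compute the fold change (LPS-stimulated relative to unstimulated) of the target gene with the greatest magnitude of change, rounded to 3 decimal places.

HOXA1: ΔΔCt = (27.20−20.43) − (24.46−19.87) = 6.77 − 4.59 = 2.18; fold change = 2^-2.18 = 0.221
MYC2: ΔΔCt = (18.82−20.43) − (21.79−19.87) = -1.61 − 1.92 = -3.53; fold change = 2^3.53 = 11.551
RUNX8: ΔΔCt = (16.48−20.43) − (19.15−19.87) = -3.95 − (-0.72) = -3.23; fold change = 2^3.23 = 9.383
MYC2 has the largest |ΔΔCt| = 3.53.

11.551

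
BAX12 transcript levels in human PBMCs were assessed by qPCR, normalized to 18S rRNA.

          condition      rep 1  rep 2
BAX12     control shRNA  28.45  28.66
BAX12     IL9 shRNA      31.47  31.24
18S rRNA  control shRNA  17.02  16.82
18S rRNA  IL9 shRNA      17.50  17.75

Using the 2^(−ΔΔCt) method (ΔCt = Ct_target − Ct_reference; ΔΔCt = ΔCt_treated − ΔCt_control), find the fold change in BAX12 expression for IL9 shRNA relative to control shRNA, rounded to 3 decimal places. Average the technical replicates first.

0.234

Mean Ct: BAX12 control shRNA 28.555; BAX12 IL9 shRNA 31.355; 18S rRNA control shRNA 16.920; 18S rRNA IL9 shRNA 17.625
ΔCt(control shRNA) = 28.555 − 16.920 = 11.635
ΔCt(IL9 shRNA) = 31.355 − 17.625 = 13.730
ΔΔCt = 13.730 − 11.635 = 2.095
Fold change = 2^(−2.095) = 0.2341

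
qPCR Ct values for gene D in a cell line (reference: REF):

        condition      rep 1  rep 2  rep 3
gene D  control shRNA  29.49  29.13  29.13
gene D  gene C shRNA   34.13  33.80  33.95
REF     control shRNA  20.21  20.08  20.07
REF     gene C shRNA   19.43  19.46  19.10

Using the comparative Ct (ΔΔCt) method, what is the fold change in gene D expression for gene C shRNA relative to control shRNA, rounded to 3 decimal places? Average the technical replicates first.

Mean Ct: gene D control shRNA 29.250; gene D gene C shRNA 33.960; REF control shRNA 20.120; REF gene C shRNA 19.330
ΔCt(control shRNA) = 29.250 − 20.120 = 9.130
ΔCt(gene C shRNA) = 33.960 − 19.330 = 14.630
ΔΔCt = 14.630 − 9.130 = 5.500
Fold change = 2^(−5.500) = 0.0221

0.022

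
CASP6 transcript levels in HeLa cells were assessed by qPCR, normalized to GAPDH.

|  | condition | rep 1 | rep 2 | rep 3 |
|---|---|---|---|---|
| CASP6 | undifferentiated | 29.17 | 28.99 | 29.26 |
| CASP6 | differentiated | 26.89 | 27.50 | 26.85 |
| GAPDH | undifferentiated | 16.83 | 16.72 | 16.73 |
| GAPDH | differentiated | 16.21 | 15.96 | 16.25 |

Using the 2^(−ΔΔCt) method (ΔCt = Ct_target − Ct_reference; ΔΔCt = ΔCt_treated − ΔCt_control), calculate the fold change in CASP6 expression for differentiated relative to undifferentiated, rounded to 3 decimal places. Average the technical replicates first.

2.713

Mean Ct: CASP6 undifferentiated 29.140; CASP6 differentiated 27.080; GAPDH undifferentiated 16.760; GAPDH differentiated 16.140
ΔCt(undifferentiated) = 29.140 − 16.760 = 12.380
ΔCt(differentiated) = 27.080 − 16.140 = 10.940
ΔΔCt = 10.940 − 12.380 = -1.440
Fold change = 2^(−(-1.440)) = 2^1.440 = 2.7132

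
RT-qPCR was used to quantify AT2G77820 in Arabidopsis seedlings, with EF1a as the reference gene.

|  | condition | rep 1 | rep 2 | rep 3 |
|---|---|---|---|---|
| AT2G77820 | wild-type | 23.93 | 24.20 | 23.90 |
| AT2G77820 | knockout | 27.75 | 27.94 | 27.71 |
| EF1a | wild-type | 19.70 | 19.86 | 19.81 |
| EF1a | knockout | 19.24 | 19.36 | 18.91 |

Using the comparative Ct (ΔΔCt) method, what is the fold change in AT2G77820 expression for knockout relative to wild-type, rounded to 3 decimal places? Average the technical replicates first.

0.047

Mean Ct: AT2G77820 wild-type 24.010; AT2G77820 knockout 27.800; EF1a wild-type 19.790; EF1a knockout 19.170
ΔCt(wild-type) = 24.010 − 19.790 = 4.220
ΔCt(knockout) = 27.800 − 19.170 = 8.630
ΔΔCt = 8.630 − 4.220 = 4.410
Fold change = 2^(−4.410) = 0.0470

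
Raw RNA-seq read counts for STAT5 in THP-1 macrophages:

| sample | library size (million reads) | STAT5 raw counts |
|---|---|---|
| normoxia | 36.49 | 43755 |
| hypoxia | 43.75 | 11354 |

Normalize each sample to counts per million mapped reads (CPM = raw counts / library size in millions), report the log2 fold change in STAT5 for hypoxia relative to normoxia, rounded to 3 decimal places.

-2.208

CPM(normoxia) = 43755 / 36.49 = 1199.0956
CPM(hypoxia) = 11354 / 43.75 = 259.5200
Fold change = 259.5200 / 1199.0956 = 0.21643
log2(0.21643) = -2.2080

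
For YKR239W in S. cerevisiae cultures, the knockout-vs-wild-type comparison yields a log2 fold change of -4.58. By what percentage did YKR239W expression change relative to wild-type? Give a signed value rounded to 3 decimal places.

-95.819%

Fold change = 2^(-4.58) = 0.0418
Percent change = (FC − 1) × 100% = (0.0418 − 1) × 100 = -95.819%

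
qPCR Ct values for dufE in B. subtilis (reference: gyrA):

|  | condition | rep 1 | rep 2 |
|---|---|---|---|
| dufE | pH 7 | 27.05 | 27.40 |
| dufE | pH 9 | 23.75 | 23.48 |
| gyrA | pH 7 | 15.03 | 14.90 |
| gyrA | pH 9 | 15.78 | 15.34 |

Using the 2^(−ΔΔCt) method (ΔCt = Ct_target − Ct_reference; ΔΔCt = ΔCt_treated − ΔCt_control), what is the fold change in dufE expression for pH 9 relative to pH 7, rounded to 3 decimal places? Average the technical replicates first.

Mean Ct: dufE pH 7 27.225; dufE pH 9 23.615; gyrA pH 7 14.965; gyrA pH 9 15.560
ΔCt(pH 7) = 27.225 − 14.965 = 12.260
ΔCt(pH 9) = 23.615 − 15.560 = 8.055
ΔΔCt = 8.055 − 12.260 = -4.205
Fold change = 2^(−(-4.205)) = 2^4.205 = 18.4430

18.443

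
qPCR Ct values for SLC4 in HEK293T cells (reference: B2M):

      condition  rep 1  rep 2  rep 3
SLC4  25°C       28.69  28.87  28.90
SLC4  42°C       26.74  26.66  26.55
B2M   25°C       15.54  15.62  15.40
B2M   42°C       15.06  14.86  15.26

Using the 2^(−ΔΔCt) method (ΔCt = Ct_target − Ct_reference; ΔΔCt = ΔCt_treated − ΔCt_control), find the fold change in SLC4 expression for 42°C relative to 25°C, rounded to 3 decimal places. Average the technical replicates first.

Mean Ct: SLC4 25°C 28.820; SLC4 42°C 26.650; B2M 25°C 15.520; B2M 42°C 15.060
ΔCt(25°C) = 28.820 − 15.520 = 13.300
ΔCt(42°C) = 26.650 − 15.060 = 11.590
ΔΔCt = 11.590 − 13.300 = -1.710
Fold change = 2^(−(-1.710)) = 2^1.710 = 3.2716

3.272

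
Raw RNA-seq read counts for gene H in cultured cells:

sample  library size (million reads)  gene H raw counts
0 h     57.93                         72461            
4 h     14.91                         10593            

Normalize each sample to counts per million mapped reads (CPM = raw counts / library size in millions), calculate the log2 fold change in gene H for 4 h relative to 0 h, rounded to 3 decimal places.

CPM(0 h) = 72461 / 57.93 = 1250.8372
CPM(4 h) = 10593 / 14.91 = 710.4628
Fold change = 710.4628 / 1250.8372 = 0.56799
log2(0.56799) = -0.8161

-0.816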